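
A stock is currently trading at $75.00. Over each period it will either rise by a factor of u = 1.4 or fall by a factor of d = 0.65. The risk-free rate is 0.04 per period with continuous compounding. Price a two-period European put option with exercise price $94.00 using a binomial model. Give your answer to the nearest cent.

Risk-neutral probability p = (e^0.04 − 0.65)/(1.4 − 0.65) = 0.3908/0.7500 = 0.5211
Terminal stock prices: S_uu = 147, S_ud = 68.25, S_dd = 31.69
Terminal payoffs (K − S): max(-53, 0) = 0, max(25.75, 0) = 25.75, max(62.31, 0) = 62.31
Node u (S = 105): V_u = e^(−0.04)·[0.5211·0.0000 + 0.4789·25.7500] = 11.8486
Node d (S = 48.75): V_d = e^(−0.04)·[0.5211·25.7500 + 0.4789·62.3125] = 41.5642
Node 0 (S = 75): V_0 = e^(−0.04)·[0.5211·11.8486 + 0.4789·41.5642] = 25.0574

$25.06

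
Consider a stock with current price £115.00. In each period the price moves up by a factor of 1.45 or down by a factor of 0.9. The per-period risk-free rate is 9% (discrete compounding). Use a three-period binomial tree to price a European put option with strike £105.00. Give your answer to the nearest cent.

Risk-neutral probability p = (1 + 0.09 − 0.9)/(1.45 − 0.9) = 0.1900/0.5500 = 0.3455
Terminal stock prices: S_uuu = 350.6, S_uud = 217.6, S_udd = 135.1, S_ddd = 83.84
Terminal payoffs (K − S): max(-245.6, 0) = 0, max(-112.6, 0) = 0, max(-30.07, 0) = 0, max(21.16, 0) = 21.16
Node uu (S = 241.8): V_uu = 1/1.09·[0.3455·0.0000 + 0.6545·0.0000] = 0.0000
Node ud (S = 150.1): V_ud = 1/1.09·[0.3455·0.0000 + 0.6545·0.0000] = 0.0000
Node dd (S = 93.15): V_dd = 1/1.09·[0.3455·0.0000 + 0.6545·21.1650] = 12.7096
Node u (S = 166.8): V_u = 1/1.09·[0.3455·0.0000 + 0.6545·0.0000] = 0.0000
Node d (S = 103.5): V_d = 1/1.09·[0.3455·0.0000 + 0.6545·12.7096] = 7.6321
Node 0 (S = 115): V_0 = 1/1.09·[0.3455·0.0000 + 0.6545·7.6321] = 4.5831

£4.58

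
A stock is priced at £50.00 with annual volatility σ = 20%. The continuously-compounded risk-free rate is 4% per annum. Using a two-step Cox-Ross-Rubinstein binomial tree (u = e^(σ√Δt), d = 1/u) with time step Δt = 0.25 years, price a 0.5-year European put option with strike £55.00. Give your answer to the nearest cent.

CRR parameters: u = e^(σ√Δt) = e^(0.2·√0.25) = 1.1052, d = 1/u = 0.9048
Per-period rate: rΔt = 0.04·0.25 = 0.01, so R = e^0.01 = 1.0101
Risk-neutral probability p = (e^0.01 − 0.9048)/(1.1052 − 0.9048) = 0.1052/0.2003 = 0.5252
Terminal stock prices: S_uu = 61.07, S_ud = 50, S_dd = 40.94
Terminal payoffs (K − S): max(-6.07, 0) = 0, max(5, 0) = 5, max(14.06, 0) = 14.06
Node u (S = 55.26): V_u = e^(−0.01)·[0.5252·0.0000 + 0.4748·5.0000] = 2.3504
Node d (S = 45.24): V_d = e^(−0.01)·[0.5252·5.0000 + 0.4748·14.0635] = 9.2109
Node 0 (S = 50): V_0 = e^(−0.01)·[0.5252·2.3504 + 0.4748·9.2109] = 5.5521

£5.55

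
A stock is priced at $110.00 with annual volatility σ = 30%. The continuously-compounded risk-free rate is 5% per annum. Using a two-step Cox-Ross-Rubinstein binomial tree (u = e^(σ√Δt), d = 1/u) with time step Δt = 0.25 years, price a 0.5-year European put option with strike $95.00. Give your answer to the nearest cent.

CRR parameters: u = e^(σ√Δt) = e^(0.3·√0.25) = 1.1618, d = 1/u = 0.8607
Per-period rate: rΔt = 0.05·0.25 = 0.0125, so R = e^0.0125 = 1.0126
Risk-neutral probability p = (e^0.0125 − 0.8607)/(1.1618 − 0.8607) = 0.1519/0.3011 = 0.5043
Terminal stock prices: S_uu = 148.5, S_ud = 110, S_dd = 81.49
Terminal payoffs (K − S): max(-53.48, 0) = 0, max(-15, 0) = 0, max(13.51, 0) = 13.51
Node u (S = 127.8): V_u = e^(−0.0125)·[0.5043·0.0000 + 0.4957·0.0000] = 0.0000
Node d (S = 94.68): V_d = e^(−0.0125)·[0.5043·0.0000 + 0.4957·13.5100] = 6.6132
Node 0 (S = 110): V_0 = e^(−0.0125)·[0.5043·0.0000 + 0.4957·6.6132] = 3.2372

$3.24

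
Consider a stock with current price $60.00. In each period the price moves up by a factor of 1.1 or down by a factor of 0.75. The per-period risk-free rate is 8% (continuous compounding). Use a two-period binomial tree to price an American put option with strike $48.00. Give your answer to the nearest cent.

$0.13

Risk-neutral probability p = (e^0.08 − 0.75)/(1.1 − 0.75) = 0.3333/0.3500 = 0.9522
Terminal stock prices: S_uu = 72.6, S_ud = 49.5, S_dd = 33.75
Terminal payoffs (K − S): max(-24.6, 0) = 0, max(-1.5, 0) = 0, max(14.25, 0) = 14.25
Node u (S = 66): continuation = e^(−0.08)·[0.9522·0.0000 + 0.0478·0.0000] = 0.0000; exercise value = 0.0000 ≤ continuation, so V_u = 0.0000
Node d (S = 45): continuation = e^(−0.08)·[0.9522·0.0000 + 0.0478·14.2500] = 0.6281; exercise value = 3.0000 > continuation, so V_d = 3.0000 (exercise)
Node 0 (S = 60): continuation = e^(−0.08)·[0.9522·0.0000 + 0.0478·3.0000] = 0.1322; exercise value = 0.0000 ≤ continuation, so V_0 = 0.1322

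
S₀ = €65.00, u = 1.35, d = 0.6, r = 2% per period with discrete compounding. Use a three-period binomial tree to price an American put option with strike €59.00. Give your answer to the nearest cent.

Risk-neutral probability p = (1 + 0.02 − 0.6)/(1.35 − 0.6) = 0.4200/0.7500 = 0.5600
Terminal stock prices: S_uuu = 159.9, S_uud = 71.08, S_udd = 31.59, S_ddd = 14.04
Terminal payoffs (K − S): max(-100.9, 0) = 0, max(-12.08, 0) = 0, max(27.41, 0) = 27.41, max(44.96, 0) = 44.96
Node uu (S = 118.5): continuation = 1/1.02·[0.5600·0.0000 + 0.4400·0.0000] = 0.0000; exercise value = 0.0000 ≤ continuation, so V_uu = 0.0000
Node ud (S = 52.65): continuation = 1/1.02·[0.5600·0.0000 + 0.4400·27.4100] = 11.8239; exercise value = 6.3500 ≤ continuation, so V_ud = 11.8239
Node dd (S = 23.4): continuation = 1/1.02·[0.5600·27.4100 + 0.4400·44.9600] = 34.4431; exercise value = 35.6000 > continuation, so V_dd = 35.6000 (exercise)
Node u (S = 87.75): continuation = 1/1.02·[0.5600·0.0000 + 0.4400·11.8239] = 5.1005; exercise value = 0.0000 ≤ continuation, so V_u = 5.1005
Node d (S = 39): continuation = 1/1.02·[0.5600·11.8239 + 0.4400·35.6000] = 21.8484; exercise value = 20.0000 ≤ continuation, so V_d = 21.8484
Node 0 (S = 65): continuation = 1/1.02·[0.5600·5.1005 + 0.4400·21.8484] = 12.2251; exercise value = 0.0000 ≤ continuation, so V_0 = 12.2251

€12.23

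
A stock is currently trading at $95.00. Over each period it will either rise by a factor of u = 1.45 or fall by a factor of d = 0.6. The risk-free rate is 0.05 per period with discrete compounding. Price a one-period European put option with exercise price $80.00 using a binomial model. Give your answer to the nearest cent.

Risk-neutral probability p = (1 + 0.05 − 0.6)/(1.45 − 0.6) = 0.4500/0.8500 = 0.5294
Terminal stock prices: S_u = 137.8, S_d = 57
Terminal payoffs (K − S): max(-57.75, 0) = 0, max(23, 0) = 23
Node 0 (S = 95): V_0 = 1/1.05·[0.5294·0.0000 + 0.4706·23.0000] = 10.3081

$10.31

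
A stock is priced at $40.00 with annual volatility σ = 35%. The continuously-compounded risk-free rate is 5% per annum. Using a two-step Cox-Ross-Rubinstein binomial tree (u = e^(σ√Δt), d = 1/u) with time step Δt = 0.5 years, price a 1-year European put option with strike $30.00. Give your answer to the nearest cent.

$1.39

CRR parameters: u = e^(σ√Δt) = e^(0.35·√0.5) = 1.2808, d = 1/u = 0.7808
Per-period rate: rΔt = 0.05·0.5 = 0.025, so R = e^0.025 = 1.0253
Risk-neutral probability p = (e^0.025 − 0.7808)/(1.2808 − 0.7808) = 0.2446/0.5000 = 0.4891
Terminal stock prices: S_uu = 65.62, S_ud = 40, S_dd = 24.38
Terminal payoffs (K − S): max(-35.62, 0) = 0, max(-10, 0) = 0, max(5.617, 0) = 5.617
Node u (S = 51.23): V_u = e^(−0.025)·[0.4891·0.0000 + 0.5109·0.0000] = 0.0000
Node d (S = 31.23): V_d = e^(−0.025)·[0.4891·0.0000 + 0.5109·5.6165] = 2.7988
Node 0 (S = 40): V_0 = e^(−0.025)·[0.4891·0.0000 + 0.5109·2.7988] = 1.3947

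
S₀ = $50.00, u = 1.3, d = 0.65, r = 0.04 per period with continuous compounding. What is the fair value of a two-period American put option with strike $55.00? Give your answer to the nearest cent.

Risk-neutral probability p = (e^0.04 − 0.65)/(1.3 − 0.65) = 0.3908/0.6500 = 0.6012
Terminal stock prices: S_uu = 84.5, S_ud = 42.25, S_dd = 21.13
Terminal payoffs (K − S): max(-29.5, 0) = 0, max(12.75, 0) = 12.75, max(33.88, 0) = 33.88
Node u (S = 65): continuation = e^(−0.04)·[0.6012·0.0000 + 0.3988·12.7500] = 4.8847; exercise value = 0.0000 ≤ continuation, so V_u = 4.8847
Node d (S = 32.5): continuation = e^(−0.04)·[0.6012·12.7500 + 0.3988·33.8750] = 20.3434; exercise value = 22.5000 > continuation, so V_d = 22.5000 (exercise)
Node 0 (S = 50): continuation = e^(−0.04)·[0.6012·4.8847 + 0.3988·22.5000] = 11.4419; exercise value = 5.0000 ≤ continuation, so V_0 = 11.4419

$11.44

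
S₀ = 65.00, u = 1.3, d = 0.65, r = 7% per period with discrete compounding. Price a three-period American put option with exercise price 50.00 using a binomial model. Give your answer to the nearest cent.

Risk-neutral probability p = (1 + 0.07 − 0.65)/(1.3 − 0.65) = 0.4200/0.6500 = 0.6462
Terminal stock prices: S_uuu = 142.8, S_uud = 71.4, S_udd = 35.7, S_ddd = 17.85
Terminal payoffs (K − S): max(-92.81, 0) = 0, max(-21.4, 0) = 0, max(14.3, 0) = 14.3, max(32.15, 0) = 32.15
Node uu (S = 109.9): continuation = 1/1.07·[0.6462·0.0000 + 0.3538·0.0000] = 0.0000; exercise value = 0.0000 ≤ continuation, so V_uu = 0.0000
Node ud (S = 54.93): continuation = 1/1.07·[0.6462·0.0000 + 0.3538·14.2987] = 4.7286; exercise value = 0.0000 ≤ continuation, so V_ud = 4.7286
Node dd (S = 27.46): continuation = 1/1.07·[0.6462·14.2987 + 0.3538·32.1494] = 19.2665; exercise value = 22.5375 > continuation, so V_dd = 22.5375 (exercise)
Node u (S = 84.5): continuation = 1/1.07·[0.6462·0.0000 + 0.3538·4.7286] = 1.5637; exercise value = 0.0000 ≤ continuation, so V_u = 1.5637
Node d (S = 42.25): continuation = 1/1.07·[0.6462·4.7286 + 0.3538·22.5375] = 10.3086; exercise value = 7.7500 ≤ continuation, so V_d = 10.3086
Node 0 (S = 65): continuation = 1/1.07·[0.6462·1.5637 + 0.3538·10.3086] = 4.3533; exercise value = 0.0000 ≤ continuation, so V_0 = 4.3533

4.35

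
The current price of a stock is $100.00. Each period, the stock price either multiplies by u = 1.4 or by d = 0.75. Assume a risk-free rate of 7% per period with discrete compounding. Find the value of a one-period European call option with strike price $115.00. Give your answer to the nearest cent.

Risk-neutral probability p = (1 + 0.07 − 0.75)/(1.4 − 0.75) = 0.3200/0.6500 = 0.4923
Terminal stock prices: S_u = 140, S_d = 75
Terminal payoffs (S − K): max(25, 0) = 25, max(-40, 0) = 0
Node 0 (S = 100): V_0 = 1/1.07·[0.4923·25.0000 + 0.5077·0.0000] = 11.5025

$11.50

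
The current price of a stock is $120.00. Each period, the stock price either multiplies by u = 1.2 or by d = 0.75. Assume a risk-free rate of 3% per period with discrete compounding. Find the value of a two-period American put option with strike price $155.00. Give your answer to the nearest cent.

$35.00

Risk-neutral probability p = (1 + 0.03 − 0.75)/(1.2 − 0.75) = 0.2800/0.4500 = 0.6222
Terminal stock prices: S_uu = 172.8, S_ud = 108, S_dd = 67.5
Terminal payoffs (K − S): max(-17.8, 0) = 0, max(47, 0) = 47, max(87.5, 0) = 87.5
Node u (S = 144): continuation = 1/1.03·[0.6222·0.0000 + 0.3778·47.0000] = 17.2384; exercise value = 11.0000 ≤ continuation, so V_u = 17.2384
Node d (S = 90): continuation = 1/1.03·[0.6222·47.0000 + 0.3778·87.5000] = 60.4854; exercise value = 65.0000 > continuation, so V_d = 65.0000 (exercise)
Node 0 (S = 120): continuation = 1/1.03·[0.6222·17.2384 + 0.3778·65.0000] = 34.2541; exercise value = 35.0000 > continuation, so V_0 = 35.0000 (exercise)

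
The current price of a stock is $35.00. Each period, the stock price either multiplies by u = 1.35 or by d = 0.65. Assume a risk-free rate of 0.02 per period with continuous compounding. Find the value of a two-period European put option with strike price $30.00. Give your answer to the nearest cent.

$3.24

Risk-neutral probability p = (e^0.02 − 0.65)/(1.35 − 0.65) = 0.3702/0.7000 = 0.5289
Terminal stock prices: S_uu = 63.79, S_ud = 30.71, S_dd = 14.79
Terminal payoffs (K − S): max(-33.79, 0) = 0, max(-0.7125, 0) = 0, max(15.21, 0) = 15.21
Node u (S = 47.25): V_u = e^(−0.02)·[0.5289·0.0000 + 0.4711·0.0000] = 0.0000
Node d (S = 22.75): V_d = e^(−0.02)·[0.5289·0.0000 + 0.4711·15.2125] = 7.0253
Node 0 (S = 35): V_0 = e^(−0.02)·[0.5289·0.0000 + 0.4711·7.0253] = 3.2444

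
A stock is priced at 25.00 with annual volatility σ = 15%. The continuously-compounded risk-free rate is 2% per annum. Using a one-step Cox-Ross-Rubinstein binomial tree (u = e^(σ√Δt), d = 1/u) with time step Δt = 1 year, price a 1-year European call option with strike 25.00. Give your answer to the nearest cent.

CRR parameters: u = e^(σ√Δt) = e^(0.15·√1) = 1.1618, d = 1/u = 0.8607
Per-period rate: rΔt = 0.02·1 = 0.02, so R = e^0.02 = 1.0202
Risk-neutral probability p = (e^0.02 − 0.8607)/(1.1618 − 0.8607) = 0.1595/0.3011 = 0.5297
Terminal stock prices: S_u = 29.05, S_d = 21.52
Terminal payoffs (S − K): max(4.046, 0) = 4.046, max(-3.482, 0) = 0
Node 0 (S = 25): V_0 = e^(−0.02)·[0.5297·4.0459 + 0.4703·0.0000] = 2.1005

2.10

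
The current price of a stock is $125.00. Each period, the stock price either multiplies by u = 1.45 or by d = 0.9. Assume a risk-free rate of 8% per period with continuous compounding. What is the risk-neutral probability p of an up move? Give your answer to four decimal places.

Risk-neutral probability p = (e^0.08 − 0.9)/(1.45 − 0.9) = 0.1833/0.5500 = 0.3332

p = 0.3332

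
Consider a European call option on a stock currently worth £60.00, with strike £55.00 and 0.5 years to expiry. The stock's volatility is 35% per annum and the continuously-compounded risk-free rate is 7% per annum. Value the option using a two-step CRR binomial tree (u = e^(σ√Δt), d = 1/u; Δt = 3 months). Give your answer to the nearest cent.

£9.88

CRR parameters: u = e^(σ√Δt) = e^(0.35·√0.25) = 1.1912, d = 1/u = 0.8395
Per-period rate: rΔt = 0.07·0.25 = 0.0175, so R = e^0.0175 = 1.0177
Risk-neutral probability p = (e^0.0175 − 0.8395)/(1.1912 − 0.8395) = 0.1782/0.3518 = 0.5065
Terminal stock prices: S_uu = 85.14, S_ud = 60, S_dd = 42.28
Terminal payoffs (S − K): max(30.14, 0) = 30.14, max(5, 0) = 5, max(-12.72, 0) = 0
Node u (S = 71.47): V_u = e^(−0.0175)·[0.5065·30.1441 + 0.4935·5.0000] = 17.4289
Node d (S = 50.37): V_d = e^(−0.0175)·[0.5065·5.0000 + 0.4935·0.0000] = 2.4888
Node 0 (S = 60): V_0 = e^(−0.0175)·[0.5065·17.4289 + 0.4935·2.4888] = 9.8822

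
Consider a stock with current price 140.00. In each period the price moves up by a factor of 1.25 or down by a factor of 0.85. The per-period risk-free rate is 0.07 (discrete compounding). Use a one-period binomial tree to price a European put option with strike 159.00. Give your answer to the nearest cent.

16.82

Risk-neutral probability p = (1 + 0.07 − 0.85)/(1.25 − 0.85) = 0.2200/0.4000 = 0.5500
Terminal stock prices: S_u = 175, S_d = 119
Terminal payoffs (K − S): max(-16, 0) = 0, max(40, 0) = 40
Node 0 (S = 140): V_0 = 1/1.07·[0.5500·0.0000 + 0.4500·40.0000] = 16.8224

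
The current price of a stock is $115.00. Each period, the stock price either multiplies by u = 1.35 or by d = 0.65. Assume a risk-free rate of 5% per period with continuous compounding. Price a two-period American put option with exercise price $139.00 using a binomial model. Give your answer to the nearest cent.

Risk-neutral probability p = (e^0.05 − 0.65)/(1.35 − 0.65) = 0.4013/0.7000 = 0.5732
Terminal stock prices: S_uu = 209.6, S_ud = 100.9, S_dd = 48.59
Terminal payoffs (K − S): max(-70.59, 0) = 0, max(38.09, 0) = 38.09, max(90.41, 0) = 90.41
Node u (S = 155.2): continuation = e^(−0.05)·[0.5732·0.0000 + 0.4268·38.0875] = 15.4613; exercise value = 0.0000 ≤ continuation, so V_u = 15.4613
Node d (S = 74.75): continuation = e^(−0.05)·[0.5732·38.0875 + 0.4268·90.4125] = 57.4709; exercise value = 64.2500 > continuation, so V_d = 64.2500 (exercise)
Node 0 (S = 115): continuation = e^(−0.05)·[0.5732·15.4613 + 0.4268·64.2500] = 34.5127; exercise value = 24.0000 ≤ continuation, so V_0 = 34.5127

$34.51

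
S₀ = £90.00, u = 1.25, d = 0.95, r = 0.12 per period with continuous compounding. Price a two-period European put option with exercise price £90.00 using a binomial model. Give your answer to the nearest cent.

£1.15

Risk-neutral probability p = (e^0.12 − 0.95)/(1.25 − 0.95) = 0.1775/0.3000 = 0.5917
Terminal stock prices: S_uu = 140.6, S_ud = 106.9, S_dd = 81.22
Terminal payoffs (K − S): max(-50.62, 0) = 0, max(-16.88, 0) = 0, max(8.775, 0) = 8.775
Node u (S = 112.5): V_u = e^(−0.12)·[0.5917·0.0000 + 0.4083·0.0000] = 0.0000
Node d (S = 85.5): V_d = e^(−0.12)·[0.5917·0.0000 + 0.4083·8.7750] = 3.1780
Node 0 (S = 90): V_0 = e^(−0.12)·[0.5917·0.0000 + 0.4083·3.1780] = 1.1510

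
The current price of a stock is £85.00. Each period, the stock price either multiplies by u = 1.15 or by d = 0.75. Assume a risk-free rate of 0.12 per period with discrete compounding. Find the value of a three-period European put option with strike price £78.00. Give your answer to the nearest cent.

£0.27

Risk-neutral probability p = (1 + 0.12 − 0.75)/(1.15 − 0.75) = 0.3700/0.4000 = 0.9250
Terminal stock prices: S_uuu = 129.3, S_uud = 84.31, S_udd = 54.98, S_ddd = 35.86
Terminal payoffs (K − S): max(-51.27, 0) = 0, max(-6.309, 0) = 0, max(23.02, 0) = 23.02, max(42.14, 0) = 42.14
Node uu (S = 112.4): V_uu = 1/1.12·[0.9250·0.0000 + 0.0750·0.0000] = 0.0000
Node ud (S = 73.31): V_ud = 1/1.12·[0.9250·0.0000 + 0.0750·23.0156] = 1.5412
Node dd (S = 47.81): V_dd = 1/1.12·[0.9250·23.0156 + 0.0750·42.1406] = 21.8304
Node u (S = 97.75): V_u = 1/1.12·[0.9250·0.0000 + 0.0750·1.5412] = 0.1032
Node d (S = 63.75): V_d = 1/1.12·[0.9250·1.5412 + 0.0750·21.8304] = 2.7347
Node 0 (S = 85): V_0 = 1/1.12·[0.9250·0.1032 + 0.0750·2.7347] = 0.2684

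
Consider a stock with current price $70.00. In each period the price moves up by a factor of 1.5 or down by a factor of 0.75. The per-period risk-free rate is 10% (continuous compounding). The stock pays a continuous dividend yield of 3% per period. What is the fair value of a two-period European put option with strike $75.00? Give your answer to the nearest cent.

Per-period risk-free factor R = e^0.1 = 1.1052; dividend-adjusted growth = e^(0.1−0.03) = 1.0725.
Risk-neutral probability p = (1.0725 − 0.75)/(1.5 − 0.75) = 0.3225/0.7500 = 0.4300
Terminal stock prices: S_uu = 157.5, S_ud = 78.75, S_dd = 39.38
Terminal payoffs (K − S): max(-82.5, 0) = 0, max(-3.75, 0) = 0, max(35.62, 0) = 35.62
Node u (S = 105): V_u = e^(−0.1)·[0.4300·0.0000 + 0.5700·0.0000] = 0.0000
Node d (S = 52.5): V_d = e^(−0.1)·[0.4300·0.0000 + 0.5700·35.6250] = 18.3735
Node 0 (S = 70): V_0 = e^(−0.1)·[0.4300·0.0000 + 0.5700·18.3735] = 9.4761

$9.48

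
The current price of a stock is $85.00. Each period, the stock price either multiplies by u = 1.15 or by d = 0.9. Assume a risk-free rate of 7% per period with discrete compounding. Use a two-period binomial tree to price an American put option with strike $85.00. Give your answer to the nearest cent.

Risk-neutral probability p = (1 + 0.07 − 0.9)/(1.15 − 0.9) = 0.1700/0.2500 = 0.6800
Terminal stock prices: S_uu = 112.4, S_ud = 87.97, S_dd = 68.85
Terminal payoffs (K − S): max(-27.41, 0) = 0, max(-2.975, 0) = 0, max(16.15, 0) = 16.15
Node u (S = 97.75): continuation = 1/1.07·[0.6800·0.0000 + 0.3200·0.0000] = 0.0000; exercise value = 0.0000 ≤ continuation, so V_u = 0.0000
Node d (S = 76.5): continuation = 1/1.07·[0.6800·0.0000 + 0.3200·16.1500] = 4.8299; exercise value = 8.5000 > continuation, so V_d = 8.5000 (exercise)
Node 0 (S = 85): continuation = 1/1.07·[0.6800·0.0000 + 0.3200·8.5000] = 2.5421; exercise value = 0.0000 ≤ continuation, so V_0 = 2.5421

$2.54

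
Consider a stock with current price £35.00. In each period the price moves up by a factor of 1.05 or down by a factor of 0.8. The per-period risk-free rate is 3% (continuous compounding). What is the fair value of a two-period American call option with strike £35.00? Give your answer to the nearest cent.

£2.87

Risk-neutral probability p = (e^0.03 − 0.8)/(1.05 − 0.8) = 0.2305/0.2500 = 0.9218
Terminal stock prices: S_uu = 38.59, S_ud = 29.4, S_dd = 22.4
Terminal payoffs (S − K): max(3.587, 0) = 3.587, max(-5.6, 0) = 0, max(-12.6, 0) = 0
Node u (S = 36.75): continuation = e^(−0.03)·[0.9218·3.5875 + 0.0782·0.0000] = 3.2093; exercise value = 1.7500 ≤ continuation, so V_u = 3.2093
Node d (S = 28): continuation = e^(−0.03)·[0.9218·0.0000 + 0.0782·0.0000] = 0.0000; exercise value = 0.0000 ≤ continuation, so V_d = 0.0000
Node 0 (S = 35): continuation = e^(−0.03)·[0.9218·3.2093 + 0.0782·0.0000] = 2.8709; exercise value = 0.0000 ≤ continuation, so V_0 = 2.8709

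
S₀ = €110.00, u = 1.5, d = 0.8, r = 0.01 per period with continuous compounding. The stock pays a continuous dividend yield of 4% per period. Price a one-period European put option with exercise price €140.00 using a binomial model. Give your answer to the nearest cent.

Per-period risk-free factor R = e^0.01 = 1.0101; dividend-adjusted growth = e^(0.01−0.04) = 0.9704.
Risk-neutral probability p = (0.9704 − 0.8)/(1.5 − 0.8) = 0.1704/0.7000 = 0.2435
Terminal stock prices: S_u = 165, S_d = 88
Terminal payoffs (K − S): max(-25, 0) = 0, max(52, 0) = 52
Node 0 (S = 110): V_0 = e^(−0.01)·[0.2435·0.0000 + 0.7565·52.0000] = 38.9469

€38.95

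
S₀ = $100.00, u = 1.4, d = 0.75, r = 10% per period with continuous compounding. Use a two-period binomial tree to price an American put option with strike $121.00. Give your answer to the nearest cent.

$22.13

Risk-neutral probability p = (e^0.1 − 0.75)/(1.4 − 0.75) = 0.3552/0.6500 = 0.5464
Terminal stock prices: S_uu = 196, S_ud = 105, S_dd = 56.25
Terminal payoffs (K − S): max(-75, 0) = 0, max(16, 0) = 16, max(64.75, 0) = 64.75
Node u (S = 140): continuation = e^(−0.1)·[0.5464·0.0000 + 0.4536·16.0000] = 6.5667; exercise value = 0.0000 ≤ continuation, so V_u = 6.5667
Node d (S = 75): continuation = e^(−0.1)·[0.5464·16.0000 + 0.4536·64.7500] = 34.4853; exercise value = 46.0000 > continuation, so V_d = 46.0000 (exercise)
Node 0 (S = 100): continuation = e^(−0.1)·[0.5464·6.5667 + 0.4536·46.0000] = 22.1260; exercise value = 21.0000 ≤ continuation, so V_0 = 22.1260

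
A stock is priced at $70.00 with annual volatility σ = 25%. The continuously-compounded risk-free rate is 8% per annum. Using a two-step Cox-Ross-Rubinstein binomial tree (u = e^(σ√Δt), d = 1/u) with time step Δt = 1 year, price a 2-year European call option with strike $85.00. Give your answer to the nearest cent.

$9.41

CRR parameters: u = e^(σ√Δt) = e^(0.25·√1) = 1.2840, d = 1/u = 0.7788
Per-period rate: rΔt = 0.08·1 = 0.08, so R = e^0.08 = 1.0833
Risk-neutral probability p = (e^0.08 − 0.7788)/(1.2840 − 0.7788) = 0.3045/0.5052 = 0.6027
Terminal stock prices: S_uu = 115.4, S_ud = 70, S_dd = 42.46
Terminal payoffs (S − K): max(30.41, 0) = 30.41, max(-15, 0) = 0, max(-42.54, 0) = 0
Node u (S = 89.88): V_u = e^(−0.08)·[0.6027·30.4105 + 0.3973·0.0000] = 16.9185
Node d (S = 54.52): V_d = e^(−0.08)·[0.6027·0.0000 + 0.3973·0.0000] = 0.0000
Node 0 (S = 70): V_0 = e^(−0.08)·[0.6027·16.9185 + 0.3973·0.0000] = 9.4125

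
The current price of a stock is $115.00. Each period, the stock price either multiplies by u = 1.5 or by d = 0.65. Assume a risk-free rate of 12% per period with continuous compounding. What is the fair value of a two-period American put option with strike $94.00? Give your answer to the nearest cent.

Risk-neutral probability p = (e^0.12 − 0.65)/(1.5 − 0.65) = 0.4775/0.8500 = 0.5618
Terminal stock prices: S_uu = 258.8, S_ud = 112.1, S_dd = 48.59
Terminal payoffs (K − S): max(-164.8, 0) = 0, max(-18.12, 0) = 0, max(45.41, 0) = 45.41
Node u (S = 172.5): continuation = e^(−0.12)·[0.5618·0.0000 + 0.4382·0.0000] = 0.0000; exercise value = 0.0000 ≤ continuation, so V_u = 0.0000
Node d (S = 74.75): continuation = e^(−0.12)·[0.5618·0.0000 + 0.4382·45.4125] = 17.6511; exercise value = 19.2500 > continuation, so V_d = 19.2500 (exercise)
Node 0 (S = 115): continuation = e^(−0.12)·[0.5618·0.0000 + 0.4382·19.2500] = 7.4822; exercise value = 0.0000 ≤ continuation, so V_0 = 7.4822

$7.48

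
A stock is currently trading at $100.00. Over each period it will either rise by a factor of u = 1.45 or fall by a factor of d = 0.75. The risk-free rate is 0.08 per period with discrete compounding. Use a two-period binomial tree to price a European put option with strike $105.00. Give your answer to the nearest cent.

$11.68

Risk-neutral probability p = (1 + 0.08 − 0.75)/(1.45 − 0.75) = 0.3300/0.7000 = 0.4714
Terminal stock prices: S_uu = 210.2, S_ud = 108.8, S_dd = 56.25
Terminal payoffs (K − S): max(-105.2, 0) = 0, max(-3.75, 0) = 0, max(48.75, 0) = 48.75
Node u (S = 145): V_u = 1/1.08·[0.4714·0.0000 + 0.5286·0.0000] = 0.0000
Node d (S = 75): V_d = 1/1.08·[0.4714·0.0000 + 0.5286·48.7500] = 23.8591
Node 0 (S = 100): V_0 = 1/1.08·[0.4714·0.0000 + 0.5286·23.8591] = 11.6771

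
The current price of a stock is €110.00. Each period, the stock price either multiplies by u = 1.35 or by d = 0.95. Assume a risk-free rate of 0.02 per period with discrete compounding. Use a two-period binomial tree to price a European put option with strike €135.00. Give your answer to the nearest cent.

Risk-neutral probability p = (1 + 0.02 − 0.95)/(1.35 − 0.95) = 0.0700/0.4000 = 0.1750
Terminal stock prices: S_uu = 200.5, S_ud = 141.1, S_dd = 99.27
Terminal payoffs (K − S): max(-65.48, 0) = 0, max(-6.075, 0) = 0, max(35.73, 0) = 35.73
Node u (S = 148.5): V_u = 1/1.02·[0.1750·0.0000 + 0.8250·0.0000] = 0.0000
Node d (S = 104.5): V_d = 1/1.02·[0.1750·0.0000 + 0.8250·35.7250] = 28.8952
Node 0 (S = 110): V_0 = 1/1.02·[0.1750·0.0000 + 0.8250·28.8952] = 23.3711

€23.37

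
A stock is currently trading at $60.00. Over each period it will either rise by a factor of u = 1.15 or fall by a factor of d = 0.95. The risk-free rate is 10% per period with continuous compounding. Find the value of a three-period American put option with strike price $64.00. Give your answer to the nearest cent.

Risk-neutral probability p = (e^0.1 − 0.95)/(1.15 − 0.95) = 0.1552/0.2000 = 0.7759
Terminal stock prices: S_uuu = 91.25, S_uud = 75.38, S_udd = 62.27, S_ddd = 51.44
Terminal payoffs (K − S): max(-27.25, 0) = 0, max(-11.38, 0) = 0, max(1.727, 0) = 1.727, max(12.56, 0) = 12.56
Node uu (S = 79.35): continuation = e^(−0.1)·[0.7759·0.0000 + 0.2241·0.0000] = 0.0000; exercise value = 0.0000 ≤ continuation, so V_uu = 0.0000
Node ud (S = 65.55): continuation = e^(−0.1)·[0.7759·0.0000 + 0.2241·1.7275] = 0.3504; exercise value = 0.0000 ≤ continuation, so V_ud = 0.3504
Node dd (S = 54.15): continuation = e^(−0.1)·[0.7759·1.7275 + 0.2241·12.5575] = 3.7596; exercise value = 9.8500 > continuation, so V_dd = 9.8500 (exercise)
Node u (S = 69): continuation = e^(−0.1)·[0.7759·0.0000 + 0.2241·0.3504] = 0.0711; exercise value = 0.0000 ≤ continuation, so V_u = 0.0711
Node d (S = 57): continuation = e^(−0.1)·[0.7759·0.3504 + 0.2241·9.8500] = 2.2437; exercise value = 7.0000 > continuation, so V_d = 7.0000 (exercise)
Node 0 (S = 60): continuation = e^(−0.1)·[0.7759·0.0711 + 0.2241·7.0000] = 1.4696; exercise value = 4.0000 > continuation, so V_0 = 4.0000 (exercise)

$4.00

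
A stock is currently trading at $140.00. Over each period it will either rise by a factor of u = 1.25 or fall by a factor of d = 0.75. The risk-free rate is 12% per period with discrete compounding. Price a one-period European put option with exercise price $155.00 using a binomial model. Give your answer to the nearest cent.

Risk-neutral probability p = (1 + 0.12 − 0.75)/(1.25 − 0.75) = 0.3700/0.5000 = 0.7400
Terminal stock prices: S_u = 175, S_d = 105
Terminal payoffs (K − S): max(-20, 0) = 0, max(50, 0) = 50
Node 0 (S = 140): V_0 = 1/1.12·[0.7400·0.0000 + 0.2600·50.0000] = 11.6071

$11.61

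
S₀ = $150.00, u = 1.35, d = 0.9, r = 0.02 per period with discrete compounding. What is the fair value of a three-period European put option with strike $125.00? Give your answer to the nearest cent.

$5.82

Risk-neutral probability p = (1 + 0.02 − 0.9)/(1.35 − 0.9) = 0.1200/0.4500 = 0.2667
Terminal stock prices: S_uuu = 369.1, S_uud = 246, S_udd = 164, S_ddd = 109.4
Terminal payoffs (K − S): max(-244.1, 0) = 0, max(-121, 0) = 0, max(-39.03, 0) = 0, max(15.65, 0) = 15.65
Node uu (S = 273.4): V_uu = 1/1.02·[0.2667·0.0000 + 0.7333·0.0000] = 0.0000
Node ud (S = 182.2): V_ud = 1/1.02·[0.2667·0.0000 + 0.7333·0.0000] = 0.0000
Node dd (S = 121.5): V_dd = 1/1.02·[0.2667·0.0000 + 0.7333·15.6500] = 11.2516
Node u (S = 202.5): V_u = 1/1.02·[0.2667·0.0000 + 0.7333·0.0000] = 0.0000
Node d (S = 135): V_d = 1/1.02·[0.2667·0.0000 + 0.7333·11.2516] = 8.0894
Node 0 (S = 150): V_0 = 1/1.02·[0.2667·0.0000 + 0.7333·8.0894] = 5.8159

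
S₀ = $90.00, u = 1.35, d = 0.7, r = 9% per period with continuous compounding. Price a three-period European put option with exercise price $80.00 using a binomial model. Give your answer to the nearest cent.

Risk-neutral probability p = (e^0.09 − 0.7)/(1.35 − 0.7) = 0.3942/0.6500 = 0.6064
Terminal stock prices: S_uuu = 221.4, S_uud = 114.8, S_udd = 59.53, S_ddd = 30.87
Terminal payoffs (K − S): max(-141.4, 0) = 0, max(-34.82, 0) = 0, max(20.47, 0) = 20.47, max(49.13, 0) = 49.13
Node uu (S = 164): V_uu = e^(−0.09)·[0.6064·0.0000 + 0.3936·0.0000] = 0.0000
Node ud (S = 85.05): V_ud = e^(−0.09)·[0.6064·0.0000 + 0.3936·20.4650] = 7.3613
Node dd (S = 44.1): V_dd = e^(−0.09)·[0.6064·20.4650 + 0.3936·49.1300] = 29.0145
Node u (S = 121.5): V_u = e^(−0.09)·[0.6064·0.0000 + 0.3936·7.3613] = 2.6479
Node d (S = 63): V_d = e^(−0.09)·[0.6064·7.3613 + 0.3936·29.0145] = 14.5165
Node 0 (S = 90): V_0 = e^(−0.09)·[0.6064·2.6479 + 0.3936·14.5165] = 6.6892

$6.69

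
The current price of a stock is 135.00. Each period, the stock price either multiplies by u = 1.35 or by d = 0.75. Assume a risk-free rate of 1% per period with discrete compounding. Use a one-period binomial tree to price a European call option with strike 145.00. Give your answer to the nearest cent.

15.98

Risk-neutral probability p = (1 + 0.01 − 0.75)/(1.35 − 0.75) = 0.2600/0.6000 = 0.4333
Terminal stock prices: S_u = 182.2, S_d = 101.2
Terminal payoffs (S − K): max(37.25, 0) = 37.25, max(-43.75, 0) = 0
Node 0 (S = 135): V_0 = 1/1.01·[0.4333·37.2500 + 0.5667·0.0000] = 15.9818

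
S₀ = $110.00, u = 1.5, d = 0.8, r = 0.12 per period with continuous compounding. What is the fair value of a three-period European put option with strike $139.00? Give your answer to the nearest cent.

$17.95

Risk-neutral probability p = (e^0.12 − 0.8)/(1.5 − 0.8) = 0.3275/0.7000 = 0.4679
Terminal stock prices: S_uuu = 371.2, S_uud = 198, S_udd = 105.6, S_ddd = 56.32
Terminal payoffs (K − S): max(-232.2, 0) = 0, max(-59, 0) = 0, max(33.4, 0) = 33.4, max(82.68, 0) = 82.68
Node uu (S = 247.5): V_uu = e^(−0.12)·[0.4679·0.0000 + 0.5321·0.0000] = 0.0000
Node ud (S = 132): V_ud = e^(−0.12)·[0.4679·0.0000 + 0.5321·33.4000] = 15.7639
Node dd (S = 70.4): V_dd = e^(−0.12)·[0.4679·33.4000 + 0.5321·82.6800] = 52.8819
Node u (S = 165): V_u = e^(−0.12)·[0.4679·0.0000 + 0.5321·15.7639] = 7.4401
Node d (S = 88): V_d = e^(−0.12)·[0.4679·15.7639 + 0.5321·52.8819] = 31.5000
Node 0 (S = 110): V_0 = e^(−0.12)·[0.4679·7.4401 + 0.5321·31.5000] = 17.9544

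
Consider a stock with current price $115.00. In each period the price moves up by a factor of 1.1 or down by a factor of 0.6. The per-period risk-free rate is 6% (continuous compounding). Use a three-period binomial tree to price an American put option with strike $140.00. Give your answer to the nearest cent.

$25.00

Risk-neutral probability p = (e^0.06 − 0.6)/(1.1 − 0.6) = 0.4618/0.5000 = 0.9237
Terminal stock prices: S_uuu = 153.1, S_uud = 83.49, S_udd = 45.54, S_ddd = 24.84
Terminal payoffs (K − S): max(-13.07, 0) = 0, max(56.51, 0) = 56.51, max(94.46, 0) = 94.46, max(115.2, 0) = 115.2
Node uu (S = 139.2): continuation = e^(−0.06)·[0.9237·0.0000 + 0.0763·56.5100] = 4.0621; exercise value = 0.8500 ≤ continuation, so V_uu = 4.0621
Node ud (S = 75.9): continuation = e^(−0.06)·[0.9237·56.5100 + 0.0763·94.4600] = 55.9470; exercise value = 64.1000 > continuation, so V_ud = 64.1000 (exercise)
Node dd (S = 41.4): continuation = e^(−0.06)·[0.9237·94.4600 + 0.0763·115.1600] = 90.4470; exercise value = 98.6000 > continuation, so V_dd = 98.6000 (exercise)
Node u (S = 126.5): continuation = e^(−0.06)·[0.9237·4.0621 + 0.0763·64.1000] = 8.1411; exercise value = 13.5000 > continuation, so V_u = 13.5000 (exercise)
Node d (S = 69): continuation = e^(−0.06)·[0.9237·64.1000 + 0.0763·98.6000] = 62.8470; exercise value = 71.0000 > continuation, so V_d = 71.0000 (exercise)
Node 0 (S = 115): continuation = e^(−0.06)·[0.9237·13.5000 + 0.0763·71.0000] = 16.8470; exercise value = 25.0000 > continuation, so V_0 = 25.0000 (exercise)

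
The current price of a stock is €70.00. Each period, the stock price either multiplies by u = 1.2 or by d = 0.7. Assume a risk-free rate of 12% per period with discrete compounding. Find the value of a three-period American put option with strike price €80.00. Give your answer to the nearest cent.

Risk-neutral probability p = (1 + 0.12 − 0.7)/(1.2 − 0.7) = 0.4200/0.5000 = 0.8400
Terminal stock prices: S_uuu = 121, S_uud = 70.56, S_udd = 41.16, S_ddd = 24.01
Terminal payoffs (K − S): max(-40.96, 0) = 0, max(9.44, 0) = 9.44, max(38.84, 0) = 38.84, max(55.99, 0) = 55.99
Node uu (S = 100.8): continuation = 1/1.12·[0.8400·0.0000 + 0.1600·9.4400] = 1.3486; exercise value = 0.0000 ≤ continuation, so V_uu = 1.3486
Node ud (S = 58.8): continuation = 1/1.12·[0.8400·9.4400 + 0.1600·38.8400] = 12.6286; exercise value = 21.2000 > continuation, so V_ud = 21.2000 (exercise)
Node dd (S = 34.3): continuation = 1/1.12·[0.8400·38.8400 + 0.1600·55.9900] = 37.1286; exercise value = 45.7000 > continuation, so V_dd = 45.7000 (exercise)
Node u (S = 84): continuation = 1/1.12·[0.8400·1.3486 + 0.1600·21.2000] = 4.0400; exercise value = 0.0000 ≤ continuation, so V_u = 4.0400
Node d (S = 49): continuation = 1/1.12·[0.8400·21.2000 + 0.1600·45.7000] = 22.4286; exercise value = 31.0000 > continuation, so V_d = 31.0000 (exercise)
Node 0 (S = 70): continuation = 1/1.12·[0.8400·4.0400 + 0.1600·31.0000] = 7.4586; exercise value = 10.0000 > continuation, so V_0 = 10.0000 (exercise)

€10.00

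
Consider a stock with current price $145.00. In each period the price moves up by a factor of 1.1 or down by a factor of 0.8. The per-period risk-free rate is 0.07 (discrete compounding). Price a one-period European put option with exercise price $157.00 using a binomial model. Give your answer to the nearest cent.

Risk-neutral probability p = (1 + 0.07 − 0.8)/(1.1 − 0.8) = 0.2700/0.3000 = 0.9000
Terminal stock prices: S_u = 159.5, S_d = 116
Terminal payoffs (K − S): max(-2.5, 0) = 0, max(41, 0) = 41
Node 0 (S = 145): V_0 = 1/1.07·[0.9000·0.0000 + 0.1000·41.0000] = 3.8318

$3.83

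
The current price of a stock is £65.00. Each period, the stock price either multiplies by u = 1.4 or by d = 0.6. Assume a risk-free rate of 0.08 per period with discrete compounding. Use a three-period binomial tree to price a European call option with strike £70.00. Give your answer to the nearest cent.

Risk-neutral probability p = (1 + 0.08 − 0.6)/(1.4 − 0.6) = 0.4800/0.8000 = 0.6000
Terminal stock prices: S_uuu = 178.4, S_uud = 76.44, S_udd = 32.76, S_ddd = 14.04
Terminal payoffs (S − K): max(108.4, 0) = 108.4, max(6.44, 0) = 6.44, max(-37.24, 0) = 0, max(-55.96, 0) = 0
Node uu (S = 127.4): V_uu = 1/1.08·[0.6000·108.3600 + 0.4000·6.4400] = 62.5852
Node ud (S = 54.6): V_ud = 1/1.08·[0.6000·6.4400 + 0.4000·0.0000] = 3.5778
Node dd (S = 23.4): V_dd = 1/1.08·[0.6000·0.0000 + 0.4000·0.0000] = 0.0000
Node u (S = 91): V_u = 1/1.08·[0.6000·62.5852 + 0.4000·3.5778] = 36.0947
Node d (S = 39): V_d = 1/1.08·[0.6000·3.5778 + 0.4000·0.0000] = 1.9877
Node 0 (S = 65): V_0 = 1/1.08·[0.6000·36.0947 + 0.4000·1.9877] = 20.7888

£20.79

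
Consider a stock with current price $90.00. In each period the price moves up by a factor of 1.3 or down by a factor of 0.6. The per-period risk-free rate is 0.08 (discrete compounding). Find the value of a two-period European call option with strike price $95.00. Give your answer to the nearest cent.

Risk-neutral probability p = (1 + 0.08 − 0.6)/(1.3 − 0.6) = 0.4800/0.7000 = 0.6857
Terminal stock prices: S_uu = 152.1, S_ud = 70.2, S_dd = 32.4
Terminal payoffs (S − K): max(57.1, 0) = 57.1, max(-24.8, 0) = 0, max(-62.6, 0) = 0
Node u (S = 117): V_u = 1/1.08·[0.6857·57.1000 + 0.3143·0.0000] = 36.2540
Node d (S = 54): V_d = 1/1.08·[0.6857·0.0000 + 0.3143·0.0000] = 0.0000
Node 0 (S = 90): V_0 = 1/1.08·[0.6857·36.2540 + 0.3143·0.0000] = 23.0184

$23.02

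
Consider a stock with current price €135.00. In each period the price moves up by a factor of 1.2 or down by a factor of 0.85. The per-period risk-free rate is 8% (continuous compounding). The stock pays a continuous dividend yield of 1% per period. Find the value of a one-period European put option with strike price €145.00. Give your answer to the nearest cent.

Per-period risk-free factor R = e^0.08 = 1.0833; dividend-adjusted growth = e^(0.08−0.01) = 1.0725.
Risk-neutral probability p = (1.0725 − 0.85)/(1.2 − 0.85) = 0.2225/0.3500 = 0.6357
Terminal stock prices: S_u = 162, S_d = 114.8
Terminal payoffs (K − S): max(-17, 0) = 0, max(30.25, 0) = 30.25
Node 0 (S = 135): V_0 = e^(−0.08)·[0.6357·0.0000 + 0.3643·30.2500] = 10.1718

€10.17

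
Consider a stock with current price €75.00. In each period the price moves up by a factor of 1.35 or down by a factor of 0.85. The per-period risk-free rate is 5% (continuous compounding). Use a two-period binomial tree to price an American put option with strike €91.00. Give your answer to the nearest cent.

Risk-neutral probability p = (e^0.05 − 0.85)/(1.35 − 0.85) = 0.2013/0.5000 = 0.4025
Terminal stock prices: S_uu = 136.7, S_ud = 86.06, S_dd = 54.19
Terminal payoffs (K − S): max(-45.69, 0) = 0, max(4.938, 0) = 4.938, max(36.81, 0) = 36.81
Node u (S = 101.2): continuation = e^(−0.05)·[0.4025·0.0000 + 0.5975·4.9375] = 2.8061; exercise value = 0.0000 ≤ continuation, so V_u = 2.8061
Node d (S = 63.75): continuation = e^(−0.05)·[0.4025·4.9375 + 0.5975·36.8125] = 22.8119; exercise value = 27.2500 > continuation, so V_d = 27.2500 (exercise)
Node 0 (S = 75): continuation = e^(−0.05)·[0.4025·2.8061 + 0.5975·27.2500] = 16.5612; exercise value = 16.0000 ≤ continuation, so V_0 = 16.5612

€16.56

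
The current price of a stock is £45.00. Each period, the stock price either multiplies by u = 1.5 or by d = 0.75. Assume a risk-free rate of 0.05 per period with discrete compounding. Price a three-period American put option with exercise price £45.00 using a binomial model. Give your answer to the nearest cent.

Risk-neutral probability p = (1 + 0.05 − 0.75)/(1.5 − 0.75) = 0.3000/0.7500 = 0.4000
Terminal stock prices: S_uuu = 151.9, S_uud = 75.94, S_udd = 37.97, S_ddd = 18.98
Terminal payoffs (K − S): max(-106.9, 0) = 0, max(-30.94, 0) = 0, max(7.031, 0) = 7.031, max(26.02, 0) = 26.02
Node uu (S = 101.2): continuation = 1/1.05·[0.4000·0.0000 + 0.6000·0.0000] = 0.0000; exercise value = 0.0000 ≤ continuation, so V_uu = 0.0000
Node ud (S = 50.62): continuation = 1/1.05·[0.4000·0.0000 + 0.6000·7.0312] = 4.0179; exercise value = 0.0000 ≤ continuation, so V_ud = 4.0179
Node dd (S = 25.31): continuation = 1/1.05·[0.4000·7.0312 + 0.6000·26.0156] = 17.5446; exercise value = 19.6875 > continuation, so V_dd = 19.6875 (exercise)
Node u (S = 67.5): continuation = 1/1.05·[0.4000·0.0000 + 0.6000·4.0179] = 2.2959; exercise value = 0.0000 ≤ continuation, so V_u = 2.2959
Node d (S = 33.75): continuation = 1/1.05·[0.4000·4.0179 + 0.6000·19.6875] = 12.7806; exercise value = 11.2500 ≤ continuation, so V_d = 12.7806
Node 0 (S = 45): continuation = 1/1.05·[0.4000·2.2959 + 0.6000·12.7806] = 8.1778; exercise value = 0.0000 ≤ continuation, so V_0 = 8.1778

£8.18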